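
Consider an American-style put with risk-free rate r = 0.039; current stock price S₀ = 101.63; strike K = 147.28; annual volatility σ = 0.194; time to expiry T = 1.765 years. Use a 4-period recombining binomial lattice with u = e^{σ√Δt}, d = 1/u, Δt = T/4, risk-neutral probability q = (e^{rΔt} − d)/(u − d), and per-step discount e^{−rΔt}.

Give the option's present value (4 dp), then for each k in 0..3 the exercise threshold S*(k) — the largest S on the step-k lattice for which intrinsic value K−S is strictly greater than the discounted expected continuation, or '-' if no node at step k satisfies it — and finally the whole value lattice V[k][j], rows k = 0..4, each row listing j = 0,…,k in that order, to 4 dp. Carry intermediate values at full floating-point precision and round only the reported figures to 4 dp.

price = 45.6500
boundary = 101.6300 115.6082 101.6300 115.6082
tree:
45.6500
57.9381 31.6718
68.7404 45.6500 18.2672
78.2366 57.9381 31.6718 7.2086
86.5846 68.7404 45.6500 15.7711 0.0000

Δt=0.44125  u=1.13754  d=0.87909  q=0.53499  discount=0.98294
step 4 (expiry): payoffs max(K−S,0) = 86.5846 68.7404 45.6500 15.7711 0.0000
step 3: (k=3,j=0): S=69.0434, (K−S)⁺=78.2366, hold=75.7238 ⇒ V=78.2366 exercise | (k=3,j=1): S=89.3419, (K−S)⁺=57.9381, hold=55.4252 ⇒ V=57.9381 exercise | (k=3,j=2): S=115.6082, (K−S)⁺=31.6718, hold=29.1590 ⇒ V=31.6718 exercise | (k=3,j=3): S=149.5965, (K−S)⁺=0.0000, hold=7.2086 ⇒ V=7.2086 continue  boundary S*=115.6082
step 2: (k=2,j=0): S=78.5396, (K−S)⁺=68.7404, hold=66.2275 ⇒ V=68.7404 exercise | (k=2,j=1): S=101.6300, (K−S)⁺=45.6500, hold=43.1372 ⇒ V=45.6500 exercise | (k=2,j=2): S=131.5089, (K−S)⁺=15.7711, hold=18.2672 ⇒ V=18.2672 continue  boundary S*=101.6300
step 1: (k=1,j=0): S=89.3419, (K−S)⁺=57.9381, hold=55.4252 ⇒ V=57.9381 exercise | (k=1,j=1): S=115.6082, (K−S)⁺=31.6718, hold=30.4716 ⇒ V=31.6718 exercise  boundary S*=115.6082
step 0: (k=0,j=0): S=101.6300, (K−S)⁺=45.6500, hold=43.1372 ⇒ V=45.6500 exercise  boundary S*=101.6300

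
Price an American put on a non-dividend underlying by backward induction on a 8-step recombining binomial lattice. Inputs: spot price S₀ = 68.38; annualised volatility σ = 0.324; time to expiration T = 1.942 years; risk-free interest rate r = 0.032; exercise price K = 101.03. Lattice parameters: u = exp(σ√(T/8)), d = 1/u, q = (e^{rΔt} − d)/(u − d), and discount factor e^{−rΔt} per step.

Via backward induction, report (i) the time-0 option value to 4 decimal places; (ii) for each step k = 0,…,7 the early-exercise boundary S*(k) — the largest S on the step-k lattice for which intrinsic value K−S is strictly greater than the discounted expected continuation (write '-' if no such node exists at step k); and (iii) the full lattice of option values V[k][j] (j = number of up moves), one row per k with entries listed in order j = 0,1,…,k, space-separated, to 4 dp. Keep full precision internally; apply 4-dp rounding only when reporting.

price = 33.9819
boundary = - 58.2909 49.6905 58.2909 49.6905 58.2909 68.3800 80.2153
tree:
33.9819
42.7391 25.2113
51.3395 33.3892 16.9159
58.6711 42.7391 23.9784 9.6738
64.9209 51.3395 32.7452 15.0365 4.1236
70.2486 58.6711 42.7391 22.6388 7.1897 0.9276
74.7902 64.9209 51.3395 32.6500 12.3514 1.8135 0.0000
78.6617 70.2486 58.6711 42.7391 20.8147 3.5453 0.0000 0.0000
81.9620 74.7902 64.9209 51.3395 32.6500 6.9310 0.0000 0.0000 0.0000

Δt=0.24275, u=1.17308, d=0.85246, q=0.48450, disc=e^(-rΔt)=0.99226
k=8 terminal: V=max(K-S,0) → 81.9620 74.7902 64.9209 51.3395 32.6500 6.9310 0.0000 0.0000 0.0000
k=7: j=0 S=22.3683 intr=78.6617 cont=77.8799 V=78.6617[EX]; j=1 S=30.7814 intr=70.2486 cont=69.4668 V=70.2486[EX]; j=2 S=42.3589 intr=58.6711 cont=57.8893 V=58.6711[EX]; j=3 S=58.2909 intr=42.7391 cont=41.9573 V=42.7391[EX]; j=4 S=80.2153 intr=20.8147 cont=20.0330 V=20.8147[EX]; j=5 S=110.3858 intr=0.0000 cont=3.5453 V=3.5453[hold]; j=6 S=151.9040 intr=0.0000 cont=0.0000 V=0.0000[hold]; j=7 S=209.0381 intr=0.0000 cont=0.0000 V=0.0000[hold]  S*(7)=80.2153
k=6: j=0 S=26.2398 intr=74.7902 cont=74.0084 V=74.7902[EX]; j=1 S=36.1091 intr=64.9209 cont=64.1391 V=64.9209[EX]; j=2 S=49.6905 intr=51.3395 cont=50.5578 V=51.3395[EX]; j=3 S=68.3800 intr=32.6500 cont=31.8682 V=32.6500[EX]; j=4 S=94.0990 intr=6.9310 cont=12.3514 V=12.3514[hold]; j=5 S=129.4915 intr=0.0000 cont=1.8135 V=1.8135[hold]; j=6 S=178.1958 intr=0.0000 cont=0.0000 V=0.0000[hold]  S*(6)=68.3800
k=5: j=0 S=30.7814 intr=70.2486 cont=69.4668 V=70.2486[EX]; j=1 S=42.3589 intr=58.6711 cont=57.8893 V=58.6711[EX]; j=2 S=58.2909 intr=42.7391 cont=41.9573 V=42.7391[EX]; j=3 S=80.2153 intr=20.8147 cont=22.6388 V=22.6388[hold]; j=4 S=110.3858 intr=0.0000 cont=7.1897 V=7.1897[hold]; j=5 S=151.9040 intr=0.0000 cont=0.9276 V=0.9276[hold]  S*(5)=58.2909
k=4: j=0 S=36.1091 intr=64.9209 cont=64.1391 V=64.9209[EX]; j=1 S=49.6905 intr=51.3395 cont=50.5578 V=51.3395[EX]; j=2 S=68.3800 intr=32.6500 cont=32.7452 V=32.7452[hold]; j=3 S=94.0990 intr=6.9310 cont=15.0365 V=15.0365[hold]; j=4 S=129.4915 intr=0.0000 cont=4.1236 V=4.1236[hold]  S*(4)=49.6905
k=3: j=0 S=42.3589 intr=58.6711 cont=57.8893 V=58.6711[EX]; j=1 S=58.2909 intr=42.7391 cont=42.0031 V=42.7391[EX]; j=2 S=80.2153 intr=20.8147 cont=23.9784 V=23.9784[hold]; j=3 S=110.3858 intr=0.0000 cont=9.6738 V=9.6738[hold]  S*(3)=58.2909
k=2: j=0 S=49.6905 intr=51.3395 cont=50.5578 V=51.3395[EX]; j=1 S=68.3800 intr=32.6500 cont=33.3892 V=33.3892[hold]; j=2 S=94.0990 intr=6.9310 cont=16.9159 V=16.9159[hold]  S*(2)=49.6905
k=1: j=0 S=58.2909 intr=42.7391 cont=42.3127 V=42.7391[EX]; j=1 S=80.2153 intr=20.8147 cont=25.2113 V=25.2113[hold]  S*(1)=58.2909
k=0: j=0 S=68.3800 intr=32.6500 cont=33.9819 V=33.9819[hold]  S*(0)=-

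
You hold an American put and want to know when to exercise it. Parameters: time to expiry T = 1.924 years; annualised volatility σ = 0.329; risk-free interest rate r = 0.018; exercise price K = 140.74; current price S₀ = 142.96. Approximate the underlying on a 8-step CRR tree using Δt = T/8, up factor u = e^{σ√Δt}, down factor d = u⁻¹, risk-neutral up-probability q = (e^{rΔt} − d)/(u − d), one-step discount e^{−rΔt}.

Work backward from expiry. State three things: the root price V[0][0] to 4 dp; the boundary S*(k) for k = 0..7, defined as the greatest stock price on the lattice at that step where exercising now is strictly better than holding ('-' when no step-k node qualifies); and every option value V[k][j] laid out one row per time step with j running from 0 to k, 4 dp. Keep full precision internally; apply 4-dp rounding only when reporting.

price = 21.8358
boundary = - - - - 74.9775 88.1053 103.5316 88.1053
tree:
21.8358
30.3308 12.5763
40.8081 18.9419 5.6032
52.9081 27.7083 9.3538 1.4782
65.7625 39.0792 15.3004 2.8178 0.0000
76.9342 52.6347 24.3428 5.3715 0.0000 0.0000
86.4413 65.7625 37.2084 10.2394 0.0000 0.0000 0.0000
94.5319 76.9342 52.6347 19.5191 0.0000 0.0000 0.0000 0.0000
101.4169 86.4413 65.7625 37.2084 0.0000 0.0000 0.0000 0.0000 0.0000

Δt=0.24050  u=1.17509  d=0.85100  q=0.47314  discount=0.99568
step 8 (expiry): payoffs max(K−S,0) = 101.4169 86.4413 65.7625 37.2084 0.0000 0.0000 0.0000 0.0000 0.0000
step 7: (k=7,j=0): S=46.2081, (K−S)⁺=94.5319, hold=93.9239 ⇒ V=94.5319 exercise | (k=7,j=1): S=63.8058, (K−S)⁺=76.9342, hold=76.3263 ⇒ V=76.9342 exercise | (k=7,j=2): S=88.1053, (K−S)⁺=52.6347, hold=52.0268 ⇒ V=52.6347 exercise | (k=7,j=3): S=121.6588, (K−S)⁺=19.0812, hold=19.5191 ⇒ V=19.5191 continue | (k=7,j=4): S=167.9908, (K−S)⁺=0.0000, hold=0.0000 ⇒ V=0.0000 continue | (k=7,j=5): S=231.9676, (K−S)⁺=0.0000, hold=0.0000 ⇒ V=0.0000 continue | (k=7,j=6): S=320.3090, (K−S)⁺=0.0000, hold=0.0000 ⇒ V=0.0000 continue | (k=7,j=7): S=442.2938, (K−S)⁺=0.0000, hold=0.0000 ⇒ V=0.0000 continue  boundary S*=88.1053
step 6: (k=6,j=0): S=54.2987, (K−S)⁺=86.4413, hold=85.8334 ⇒ V=86.4413 exercise | (k=6,j=1): S=74.9775, (K−S)⁺=65.7625, hold=65.1546 ⇒ V=65.7625 exercise | (k=6,j=2): S=103.5316, (K−S)⁺=37.2084, hold=36.8068 ⇒ V=37.2084 exercise | (k=6,j=3): S=142.9600, (K−S)⁺=0.0000, hold=10.2394 ⇒ V=10.2394 continue | (k=6,j=4): S=197.4042, (K−S)⁺=0.0000, hold=0.0000 ⇒ V=0.0000 continue | (k=6,j=5): S=272.5826, (K−S)⁺=0.0000, hold=0.0000 ⇒ V=0.0000 continue | (k=6,j=6): S=376.3917, (K−S)⁺=0.0000, hold=0.0000 ⇒ V=0.0000 continue  boundary S*=103.5316
step 5: (k=5,j=0): S=63.8058, (K−S)⁺=76.9342, hold=76.3263 ⇒ V=76.9342 exercise | (k=5,j=1): S=88.1053, (K−S)⁺=52.6347, hold=52.0268 ⇒ V=52.6347 exercise | (k=5,j=2): S=121.6588, (K−S)⁺=19.0812, hold=24.3428 ⇒ V=24.3428 continue | (k=5,j=3): S=167.9908, (K−S)⁺=0.0000, hold=5.3715 ⇒ V=5.3715 continue | (k=5,j=4): S=231.9676, (K−S)⁺=0.0000, hold=0.0000 ⇒ V=0.0000 continue | (k=5,j=5): S=320.3090, (K−S)⁺=0.0000, hold=0.0000 ⇒ V=0.0000 continue  boundary S*=88.1053
step 4: (k=4,j=0): S=74.9775, (K−S)⁺=65.7625, hold=65.1546 ⇒ V=65.7625 exercise | (k=4,j=1): S=103.5316, (K−S)⁺=37.2084, hold=39.0792 ⇒ V=39.0792 continue | (k=4,j=2): S=142.9600, (K−S)⁺=0.0000, hold=15.3004 ⇒ V=15.3004 continue | (k=4,j=3): S=197.4042, (K−S)⁺=0.0000, hold=2.8178 ⇒ V=2.8178 continue | (k=4,j=4): S=272.5826, (K−S)⁺=0.0000, hold=0.0000 ⇒ V=0.0000 continue  boundary S*=74.9775
step 3: (k=3,j=0): S=88.1053, (K−S)⁺=52.6347, hold=52.9081 ⇒ V=52.9081 continue | (k=3,j=1): S=121.6588, (K−S)⁺=19.0812, hold=27.7083 ⇒ V=27.7083 continue | (k=3,j=2): S=167.9908, (K−S)⁺=0.0000, hold=9.3538 ⇒ V=9.3538 continue | (k=3,j=3): S=231.9676, (K−S)⁺=0.0000, hold=1.4782 ⇒ V=1.4782 continue  boundary S*=-
step 2: (k=2,j=0): S=103.5316, (K−S)⁺=37.2084, hold=40.8081 ⇒ V=40.8081 continue | (k=2,j=1): S=142.9600, (K−S)⁺=0.0000, hold=18.9419 ⇒ V=18.9419 continue | (k=2,j=2): S=197.4042, (K−S)⁺=0.0000, hold=5.6032 ⇒ V=5.6032 continue  boundary S*=-
step 1: (k=1,j=0): S=121.6588, (K−S)⁺=19.0812, hold=30.3308 ⇒ V=30.3308 continue | (k=1,j=1): S=167.9908, (K−S)⁺=0.0000, hold=12.5763 ⇒ V=12.5763 continue  boundary S*=-
step 0: (k=0,j=0): S=142.9600, (K−S)⁺=0.0000, hold=21.8358 ⇒ V=21.8358 continue  boundary S*=-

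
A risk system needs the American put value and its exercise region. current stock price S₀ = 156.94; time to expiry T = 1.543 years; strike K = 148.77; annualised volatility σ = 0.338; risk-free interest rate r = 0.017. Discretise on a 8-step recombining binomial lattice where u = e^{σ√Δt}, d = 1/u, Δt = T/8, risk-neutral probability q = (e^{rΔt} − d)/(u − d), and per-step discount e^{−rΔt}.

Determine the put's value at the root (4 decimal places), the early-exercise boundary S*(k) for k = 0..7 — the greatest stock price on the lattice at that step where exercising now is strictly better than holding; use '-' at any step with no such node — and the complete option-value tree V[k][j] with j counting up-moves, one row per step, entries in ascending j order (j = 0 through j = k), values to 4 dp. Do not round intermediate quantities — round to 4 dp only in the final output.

price = 19.8778
boundary = - - - - 86.6692 74.7132 86.6692 100.5384
tree:
19.8778
27.7876 11.2372
37.6809 17.0007 4.9189
49.3372 25.0058 8.2344 1.2734
62.1008 35.5141 13.5170 2.4288 0.0000
74.0568 48.2673 21.6068 4.6326 0.0000 0.0000
84.3634 62.1008 33.2494 8.8357 0.0000 0.0000 0.0000
93.2483 74.0568 48.2316 16.8525 0.0000 0.0000 0.0000 0.0000
100.9074 84.3634 62.1008 32.1430 0.0000 0.0000 0.0000 0.0000 0.0000

Δt=0.19287, u=1.16002, d=0.86205, q=0.47398, disc=e^(-rΔt)=0.99673
k=8 terminal: V=max(K-S,0) → 100.9074 84.3634 62.1008 32.1430 0.0000 0.0000 0.0000 0.0000 0.0000
k=7: j=0 S=55.5217 intr=93.2483 cont=92.7613 V=93.2483[EX]; j=1 S=74.7132 intr=74.0568 cont=73.5698 V=74.0568[EX]; j=2 S=100.5384 intr=48.2316 cont=47.7446 V=48.2316[EX]; j=3 S=135.2902 intr=13.4798 cont=16.8525 V=16.8525[hold]; j=4 S=182.0543 intr=0.0000 cont=0.0000 V=0.0000[hold]; j=5 S=244.9826 intr=0.0000 cont=0.0000 V=0.0000[hold]; j=6 S=329.6627 intr=0.0000 cont=0.0000 V=0.0000[hold]; j=7 S=443.6130 intr=0.0000 cont=0.0000 V=0.0000[hold]  S*(7)=100.5384
k=6: j=0 S=64.4066 intr=84.3634 cont=83.8764 V=84.3634[EX]; j=1 S=86.6692 intr=62.1008 cont=61.6138 V=62.1008[EX]; j=2 S=116.6270 intr=32.1430 cont=33.2494 V=33.2494[hold]; j=3 S=156.9400 intr=0.0000 cont=8.8357 V=8.8357[hold]; j=4 S=211.1874 intr=0.0000 cont=0.0000 V=0.0000[hold]; j=5 S=284.1859 intr=0.0000 cont=0.0000 V=0.0000[hold]; j=6 S=382.4168 intr=0.0000 cont=0.0000 V=0.0000[hold]  S*(6)=86.6692
k=5: j=0 S=74.7132 intr=74.0568 cont=73.5698 V=74.0568[EX]; j=1 S=100.5384 intr=48.2316 cont=48.2673 V=48.2673[hold]; j=2 S=135.2902 intr=13.4798 cont=21.6068 V=21.6068[hold]; j=3 S=182.0543 intr=0.0000 cont=4.6326 V=4.6326[hold]; j=4 S=244.9826 intr=0.0000 cont=0.0000 V=0.0000[hold]; j=5 S=329.6627 intr=0.0000 cont=0.0000 V=0.0000[hold]  S*(5)=74.7132
k=4: j=0 S=86.6692 intr=62.1008 cont=61.6307 V=62.1008[EX]; j=1 S=116.6270 intr=32.1430 cont=35.5141 V=35.5141[hold]; j=2 S=156.9400 intr=0.0000 cont=13.5170 V=13.5170[hold]; j=3 S=211.1874 intr=0.0000 cont=2.4288 V=2.4288[hold]; j=4 S=284.1859 intr=0.0000 cont=0.0000 V=0.0000[hold]  S*(4)=86.6692
k=3: j=0 S=100.5384 intr=48.2316 cont=49.3372 V=49.3372[hold]; j=1 S=135.2902 intr=13.4798 cont=25.0058 V=25.0058[hold]; j=2 S=182.0543 intr=0.0000 cont=8.2344 V=8.2344[hold]; j=3 S=244.9826 intr=0.0000 cont=1.2734 V=1.2734[hold]  S*(3)=-
k=2: j=0 S=116.6270 intr=32.1430 cont=37.6809 V=37.6809[hold]; j=1 S=156.9400 intr=0.0000 cont=17.0007 V=17.0007[hold]; j=2 S=211.1874 intr=0.0000 cont=4.9189 V=4.9189[hold]  S*(2)=-
k=1: j=0 S=135.2902 intr=13.4798 cont=27.7876 V=27.7876[hold]; j=1 S=182.0543 intr=0.0000 cont=11.2372 V=11.2372[hold]  S*(1)=-
k=0: j=0 S=156.9400 intr=0.0000 cont=19.8778 V=19.8778[hold]  S*(0)=-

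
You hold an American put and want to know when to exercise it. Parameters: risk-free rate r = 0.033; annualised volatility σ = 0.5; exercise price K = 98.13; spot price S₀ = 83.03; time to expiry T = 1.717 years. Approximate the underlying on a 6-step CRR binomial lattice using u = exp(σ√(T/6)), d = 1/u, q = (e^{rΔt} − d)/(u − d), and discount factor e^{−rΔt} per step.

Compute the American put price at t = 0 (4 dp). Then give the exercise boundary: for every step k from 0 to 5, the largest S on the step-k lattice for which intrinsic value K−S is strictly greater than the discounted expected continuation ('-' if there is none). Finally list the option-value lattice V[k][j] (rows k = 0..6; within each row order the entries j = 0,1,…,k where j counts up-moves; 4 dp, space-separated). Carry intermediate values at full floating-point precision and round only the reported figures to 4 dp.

price = 29.2916
boundary = - - - 37.2177 48.6308 63.5438
tree:
29.2916
38.8107 18.3227
49.6374 26.4507 8.8161
60.9123 36.9598 14.2174 2.4281
69.6469 49.4992 22.4764 4.4651 0.0000
76.3316 60.9123 34.5862 8.2112 0.0000 0.0000
81.4474 69.6469 49.4992 15.1000 0.0000 0.0000 0.0000

params: Δt=0.28617 u=1.30666 d=0.76531 q=0.45105 e^(-rΔt)=0.99060
t_6 payoffs: 81.4474 69.6469 49.4992 15.1000 0.0000 0.0000 0.0000
t_5: node(5,0) S=21.7984 payoff=76.3316 vs cont=75.4092 → 76.3316 [stop]  node(5,1) S=37.2177 payoff=60.9123 vs cont=59.9900 → 60.9123 [stop]  node(5,2) S=63.5438 payoff=34.5862 vs cont=33.6639 → 34.5862 [stop]  node(5,3) S=108.4918 payoff=0.0000 vs cont=8.2112 → 8.2112 [wait]  node(5,4) S=185.2341 payoff=0.0000 vs cont=0.0000 → 0.0000 [wait]  node(5,5) S=316.2603 payoff=0.0000 vs cont=0.0000 → 0.0000 [wait]  ⇒ S*(5)=63.5438
t_4: node(4,0) S=28.4831 payoff=69.6469 vs cont=68.7246 → 69.6469 [stop]  node(4,1) S=48.6308 payoff=49.4992 vs cont=48.5769 → 49.4992 [stop]  node(4,2) S=83.0300 payoff=15.1000 vs cont=22.4764 → 22.4764 [wait]  node(4,3) S=141.7617 payoff=0.0000 vs cont=4.4651 → 4.4651 [wait]  node(4,4) S=242.0376 payoff=0.0000 vs cont=0.0000 → 0.0000 [wait]  ⇒ S*(4)=48.6308
t_3: node(3,0) S=37.2177 payoff=60.9123 vs cont=59.9900 → 60.9123 [stop]  node(3,1) S=63.5438 payoff=34.5862 vs cont=36.9598 → 36.9598 [wait]  node(3,2) S=108.4918 payoff=0.0000 vs cont=14.2174 → 14.2174 [wait]  node(3,3) S=185.2341 payoff=0.0000 vs cont=2.4281 → 2.4281 [wait]  ⇒ S*(3)=37.2177
t_2: node(2,0) S=48.6308 payoff=49.4992 vs cont=49.6374 → 49.6374 [wait]  node(2,1) S=83.0300 payoff=15.1000 vs cont=26.4507 → 26.4507 [wait]  node(2,2) S=141.7617 payoff=0.0000 vs cont=8.8161 → 8.8161 [wait]  ⇒ S*(2)=-
t_1: node(1,0) S=63.5438 payoff=34.5862 vs cont=38.8107 → 38.8107 [wait]  node(1,1) S=108.4918 payoff=0.0000 vs cont=18.3227 → 18.3227 [wait]  ⇒ S*(1)=-
t_0: node(0,0) S=83.0300 payoff=15.1000 vs cont=29.2916 → 29.2916 [wait]  ⇒ S*(0)=-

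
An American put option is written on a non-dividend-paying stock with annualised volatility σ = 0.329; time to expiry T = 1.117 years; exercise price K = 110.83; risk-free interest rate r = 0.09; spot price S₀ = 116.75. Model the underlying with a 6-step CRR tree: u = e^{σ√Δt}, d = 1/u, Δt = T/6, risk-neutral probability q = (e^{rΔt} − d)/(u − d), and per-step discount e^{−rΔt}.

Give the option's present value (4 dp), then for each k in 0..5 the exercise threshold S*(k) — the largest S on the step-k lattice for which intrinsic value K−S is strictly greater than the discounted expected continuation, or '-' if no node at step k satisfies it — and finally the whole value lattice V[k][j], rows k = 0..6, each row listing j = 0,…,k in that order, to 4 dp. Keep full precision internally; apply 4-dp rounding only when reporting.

params: Δt=0.18617 u=1.15252 d=0.86766 q=0.52388 e^(-rΔt)=0.98338
t_6 payoffs: 61.0152 44.6605 22.9364 0.0000 0.0000 0.0000 0.0000
t_5: node(5,0) S=57.4127 payoff=53.4173 vs cont=51.5758 → 53.4173 [stop]  node(5,1) S=76.2619 payoff=34.5681 vs cont=32.7266 → 34.5681 [stop]  node(5,2) S=101.2995 payoff=9.5305 vs cont=10.7389 → 10.7389 [wait]  node(5,3) S=134.5571 payoff=0.0000 vs cont=0.0000 → 0.0000 [wait]  node(5,4) S=178.7335 payoff=0.0000 vs cont=0.0000 → 0.0000 [wait]  node(5,5) S=237.4136 payoff=0.0000 vs cont=0.0000 → 0.0000 [wait]  ⇒ S*(5)=76.2619
t_4: node(4,0) S=66.1695 payoff=44.6605 vs cont=42.8190 → 44.6605 [stop]  node(4,1) S=87.8936 payoff=22.9364 vs cont=21.7174 → 22.9364 [stop]  node(4,2) S=116.7500 payoff=0.0000 vs cont=5.0280 → 5.0280 [wait]  node(4,3) S=155.0802 payoff=0.0000 vs cont=0.0000 → 0.0000 [wait]  node(4,4) S=205.9946 payoff=0.0000 vs cont=0.0000 → 0.0000 [wait]  ⇒ S*(4)=87.8936
t_3: node(3,0) S=76.2619 payoff=34.5681 vs cont=32.7266 → 34.5681 [stop]  node(3,1) S=101.2995 payoff=9.5305 vs cont=13.3292 → 13.3292 [wait]  node(3,2) S=134.5571 payoff=0.0000 vs cont=2.3541 → 2.3541 [wait]  node(3,3) S=178.7335 payoff=0.0000 vs cont=0.0000 → 0.0000 [wait]  ⇒ S*(3)=76.2619
t_2: node(2,0) S=87.8936 payoff=22.9364 vs cont=23.0519 → 23.0519 [wait]  node(2,1) S=116.7500 payoff=0.0000 vs cont=7.4536 → 7.4536 [wait]  node(2,2) S=155.0802 payoff=0.0000 vs cont=1.1022 → 1.1022 [wait]  ⇒ S*(2)=-
t_1: node(1,0) S=101.2995 payoff=9.5305 vs cont=14.6330 → 14.6330 [wait]  node(1,1) S=134.5571 payoff=0.0000 vs cont=4.0577 → 4.0577 [wait]  ⇒ S*(1)=-
t_0: node(0,0) S=116.7500 payoff=0.0000 vs cont=8.9416 → 8.9416 [wait]  ⇒ S*(0)=-

price = 8.9416
boundary = - - - 76.2619 87.8936 76.2619
tree:
8.9416
14.6330 4.0577
23.0519 7.4536 1.1022
34.5681 13.3292 2.3541 0.0000
44.6605 22.9364 5.0280 0.0000 0.0000
53.4173 34.5681 10.7389 0.0000 0.0000 0.0000
61.0152 44.6605 22.9364 0.0000 0.0000 0.0000 0.0000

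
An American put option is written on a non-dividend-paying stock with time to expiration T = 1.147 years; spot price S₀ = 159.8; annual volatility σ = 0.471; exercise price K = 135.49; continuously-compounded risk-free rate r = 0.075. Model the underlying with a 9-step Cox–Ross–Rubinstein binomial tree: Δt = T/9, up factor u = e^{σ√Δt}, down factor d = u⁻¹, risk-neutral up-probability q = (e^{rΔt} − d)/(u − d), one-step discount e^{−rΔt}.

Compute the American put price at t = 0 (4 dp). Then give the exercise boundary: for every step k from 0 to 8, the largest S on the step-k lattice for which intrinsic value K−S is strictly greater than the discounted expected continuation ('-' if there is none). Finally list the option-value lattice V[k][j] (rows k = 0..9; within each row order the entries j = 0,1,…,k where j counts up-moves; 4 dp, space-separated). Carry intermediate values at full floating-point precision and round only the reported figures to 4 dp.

params: Δt=0.12744 u=1.18311 d=0.84523 q=0.48649 e^(-rΔt)=0.99049
t_9 payoffs: 100.3047 86.2397 66.5523 38.9950 0.4219 0.0000 0.0000 0.0000 0.0000 0.0000
t_8: node(8,0) S=41.6279 payoff=93.8621 vs cont=92.5732 → 93.8621 [stop]  node(8,1) S=58.2684 payoff=77.2216 vs cont=75.9328 → 77.2216 [stop]  node(8,2) S=81.5607 payoff=53.9293 vs cont=52.6404 → 53.9293 [stop]  node(8,3) S=114.1639 payoff=21.3261 vs cont=20.0372 → 21.3261 [stop]  node(8,4) S=159.8000 payoff=0.0000 vs cont=0.2146 → 0.2146 [wait]  node(8,5) S=223.6788 payoff=0.0000 vs cont=0.0000 → 0.0000 [wait]  node(8,6) S=313.0926 payoff=0.0000 vs cont=0.0000 → 0.0000 [wait]  node(8,7) S=438.2489 payoff=0.0000 vs cont=0.0000 → 0.0000 [wait]  node(8,8) S=613.4354 payoff=0.0000 vs cont=0.0000 → 0.0000 [wait]  ⇒ S*(8)=114.1639
t_7: node(7,0) S=49.2503 payoff=86.2397 vs cont=84.9508 → 86.2397 [stop]  node(7,1) S=68.9377 payoff=66.5523 vs cont=65.2634 → 66.5523 [stop]  node(7,2) S=96.4950 payoff=38.9950 vs cont=37.7061 → 38.9950 [stop]  node(7,3) S=135.0681 payoff=0.4219 vs cont=10.9504 → 10.9504 [wait]  node(7,4) S=189.0605 payoff=0.0000 vs cont=0.1091 → 0.1091 [wait]  node(7,5) S=264.6359 payoff=0.0000 vs cont=0.0000 → 0.0000 [wait]  node(7,6) S=370.4220 payoff=0.0000 vs cont=0.0000 → 0.0000 [wait]  node(7,7) S=518.4953 payoff=0.0000 vs cont=0.0000 → 0.0000 [wait]  ⇒ S*(7)=96.4950
t_6: node(6,0) S=58.2684 payoff=77.2216 vs cont=75.9328 → 77.2216 [stop]  node(6,1) S=81.5607 payoff=53.9293 vs cont=52.6404 → 53.9293 [stop]  node(6,2) S=114.1639 payoff=21.3261 vs cont=25.1105 → 25.1105 [wait]  node(6,3) S=159.8000 payoff=0.0000 vs cont=5.6223 → 5.6223 [wait]  node(6,4) S=223.6788 payoff=0.0000 vs cont=0.0555 → 0.0555 [wait]  node(6,5) S=313.0926 payoff=0.0000 vs cont=0.0000 → 0.0000 [wait]  node(6,6) S=438.2489 payoff=0.0000 vs cont=0.0000 → 0.0000 [wait]  ⇒ S*(6)=81.5607
t_5: node(5,0) S=68.9377 payoff=66.5523 vs cont=65.2634 → 66.5523 [stop]  node(5,1) S=96.4950 payoff=38.9950 vs cont=39.5297 → 39.5297 [wait]  node(5,2) S=135.0681 payoff=0.4219 vs cont=15.4810 → 15.4810 [wait]  node(5,3) S=189.0605 payoff=0.0000 vs cont=2.8864 → 2.8864 [wait]  node(5,4) S=264.6359 payoff=0.0000 vs cont=0.0282 → 0.0282 [wait]  node(5,5) S=370.4220 payoff=0.0000 vs cont=0.0000 → 0.0000 [wait]  ⇒ S*(5)=68.9377
t_4: node(4,0) S=81.5607 payoff=53.9293 vs cont=52.8981 → 53.9293 [stop]  node(4,1) S=114.1639 payoff=21.3261 vs cont=27.5656 → 27.5656 [wait]  node(4,2) S=159.8000 payoff=0.0000 vs cont=9.2649 → 9.2649 [wait]  node(4,3) S=223.6788 payoff=0.0000 vs cont=1.4817 → 1.4817 [wait]  node(4,4) S=313.0926 payoff=0.0000 vs cont=0.0144 → 0.0144 [wait]  ⇒ S*(4)=81.5607
t_3: node(3,0) S=96.4950 payoff=38.9950 vs cont=40.7127 → 40.7127 [wait]  node(3,1) S=135.0681 payoff=0.4219 vs cont=18.4850 → 18.4850 [wait]  node(3,2) S=189.0605 payoff=0.0000 vs cont=5.4264 → 5.4264 [wait]  node(3,3) S=264.6359 payoff=0.0000 vs cont=0.7606 → 0.7606 [wait]  ⇒ S*(3)=-
t_2: node(2,0) S=114.1639 payoff=21.3261 vs cont=29.6147 → 29.6147 [wait]  node(2,1) S=159.8000 payoff=0.0000 vs cont=12.0167 → 12.0167 [wait]  node(2,2) S=223.6788 payoff=0.0000 vs cont=3.1265 → 3.1265 [wait]  ⇒ S*(2)=-
t_1: node(1,0) S=135.0681 payoff=0.4219 vs cont=20.8532 → 20.8532 [wait]  node(1,1) S=189.0605 payoff=0.0000 vs cont=7.6185 → 7.6185 [wait]  ⇒ S*(1)=-
t_0: node(0,0) S=159.8000 payoff=0.0000 vs cont=14.2776 → 14.2776 [wait]  ⇒ S*(0)=-

price = 14.2776
boundary = - - - - 81.5607 68.9377 81.5607 96.4950 114.1639
tree:
14.2776
20.8532 7.6185
29.6147 12.0167 3.1265
40.7127 18.4850 5.4264 0.7606
53.9293 27.5656 9.2649 1.4817 0.0144
66.5523 39.5297 15.4810 2.8864 0.0282 0.0000
77.2216 53.9293 25.1105 5.6223 0.0555 0.0000 0.0000
86.2397 66.5523 38.9950 10.9504 0.1091 0.0000 0.0000 0.0000
93.8621 77.2216 53.9293 21.3261 0.2146 0.0000 0.0000 0.0000 0.0000
100.3047 86.2397 66.5523 38.9950 0.4219 0.0000 0.0000 0.0000 0.0000 0.0000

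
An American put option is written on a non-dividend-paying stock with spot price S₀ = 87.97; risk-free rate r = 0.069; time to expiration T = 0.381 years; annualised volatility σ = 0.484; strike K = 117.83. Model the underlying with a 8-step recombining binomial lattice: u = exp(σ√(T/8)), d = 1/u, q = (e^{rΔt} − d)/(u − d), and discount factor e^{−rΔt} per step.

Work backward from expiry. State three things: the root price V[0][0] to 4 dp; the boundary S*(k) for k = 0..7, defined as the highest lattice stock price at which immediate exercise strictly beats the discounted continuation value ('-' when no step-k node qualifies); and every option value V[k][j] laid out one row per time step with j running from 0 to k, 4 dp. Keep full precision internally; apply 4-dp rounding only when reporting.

price = 31.1063
boundary = - 79.1521 71.2182 79.1521 71.2182 79.1521 87.9700 97.7702
tree:
31.1063
38.6779 23.4088
46.6118 30.6074 16.0490
53.7506 38.6779 22.3855 9.5400
60.1737 46.6118 30.0746 14.5067 4.4177
65.9530 53.7506 38.6779 21.2927 7.5178 1.2101
71.1530 60.1737 46.6118 29.8600 12.4894 2.3766 0.0000
75.8318 65.9530 53.7506 38.6779 20.0598 4.6678 0.0000 0.0000
80.0416 71.1530 60.1737 46.6118 29.8600 9.1678 0.0000 0.0000 0.0000

params: Δt=0.04763 u=1.11140 d=0.89976 q=0.48917 e^(-rΔt)=0.99672
t_8 payoffs: 80.0416 71.1530 60.1737 46.6118 29.8600 9.1678 0.0000 0.0000 0.0000
t_7: node(7,0) S=41.9982 payoff=75.8318 vs cont=75.4452 → 75.8318 [stop]  node(7,1) S=51.8770 payoff=65.9530 vs cont=65.5664 → 65.9530 [stop]  node(7,2) S=64.0794 payoff=53.7506 vs cont=53.3640 → 53.7506 [stop]  node(7,3) S=79.1521 payoff=38.6779 vs cont=38.2913 → 38.6779 [stop]  node(7,4) S=97.7702 payoff=20.0598 vs cont=19.6732 → 20.0598 [stop]  node(7,5) S=120.7676 payoff=0.0000 vs cont=4.6678 → 4.6678 [wait]  node(7,6) S=149.1744 payoff=0.0000 vs cont=0.0000 → 0.0000 [wait]  node(7,7) S=184.2630 payoff=0.0000 vs cont=0.0000 → 0.0000 [wait]  ⇒ S*(7)=97.7702
t_6: node(6,0) S=46.6770 payoff=71.1530 vs cont=70.7664 → 71.1530 [stop]  node(6,1) S=57.6563 payoff=60.1737 vs cont=59.7871 → 60.1737 [stop]  node(6,2) S=71.2182 payoff=46.6118 vs cont=46.2253 → 46.6118 [stop]  node(6,3) S=87.9700 payoff=29.8600 vs cont=29.4734 → 29.8600 [stop]  node(6,4) S=108.6622 payoff=9.1678 vs cont=12.4894 → 12.4894 [wait]  node(6,5) S=134.2216 payoff=0.0000 vs cont=2.3766 → 2.3766 [wait]  node(6,6) S=165.7930 payoff=0.0000 vs cont=0.0000 → 0.0000 [wait]  ⇒ S*(6)=87.9700
t_5: node(5,0) S=51.8770 payoff=65.9530 vs cont=65.5664 → 65.9530 [stop]  node(5,1) S=64.0794 payoff=53.7506 vs cont=53.3640 → 53.7506 [stop]  node(5,2) S=79.1521 payoff=38.6779 vs cont=38.2913 → 38.6779 [stop]  node(5,3) S=97.7702 payoff=20.0598 vs cont=21.2927 → 21.2927 [wait]  node(5,4) S=120.7676 payoff=0.0000 vs cont=7.5178 → 7.5178 [wait]  node(5,5) S=149.1744 payoff=0.0000 vs cont=1.2101 → 1.2101 [wait]  ⇒ S*(5)=79.1521
t_4: node(4,0) S=57.6563 payoff=60.1737 vs cont=59.7871 → 60.1737 [stop]  node(4,1) S=71.2182 payoff=46.6118 vs cont=46.2253 → 46.6118 [stop]  node(4,2) S=87.9700 payoff=29.8600 vs cont=30.0746 → 30.0746 [wait]  node(4,3) S=108.6622 payoff=9.1678 vs cont=14.5067 → 14.5067 [wait]  node(4,4) S=134.2216 payoff=0.0000 vs cont=4.4177 → 4.4177 [wait]  ⇒ S*(4)=71.2182
t_3: node(3,0) S=64.0794 payoff=53.7506 vs cont=53.3640 → 53.7506 [stop]  node(3,1) S=79.1521 payoff=38.6779 vs cont=38.3959 → 38.6779 [stop]  node(3,2) S=97.7702 payoff=20.0598 vs cont=22.3855 → 22.3855 [wait]  node(3,3) S=120.7676 payoff=0.0000 vs cont=9.5400 → 9.5400 [wait]  ⇒ S*(3)=79.1521
t_2: node(2,0) S=71.2182 payoff=46.6118 vs cont=46.2253 → 46.6118 [stop]  node(2,1) S=87.9700 payoff=29.8600 vs cont=30.6074 → 30.6074 [wait]  node(2,2) S=108.6622 payoff=9.1678 vs cont=16.0490 → 16.0490 [wait]  ⇒ S*(2)=71.2182
t_1: node(1,0) S=79.1521 payoff=38.6779 vs cont=38.6557 → 38.6779 [stop]  node(1,1) S=97.7702 payoff=20.0598 vs cont=23.4088 → 23.4088 [wait]  ⇒ S*(1)=79.1521
t_0: node(0,0) S=87.9700 payoff=29.8600 vs cont=31.1063 → 31.1063 [wait]  ⇒ S*(0)=-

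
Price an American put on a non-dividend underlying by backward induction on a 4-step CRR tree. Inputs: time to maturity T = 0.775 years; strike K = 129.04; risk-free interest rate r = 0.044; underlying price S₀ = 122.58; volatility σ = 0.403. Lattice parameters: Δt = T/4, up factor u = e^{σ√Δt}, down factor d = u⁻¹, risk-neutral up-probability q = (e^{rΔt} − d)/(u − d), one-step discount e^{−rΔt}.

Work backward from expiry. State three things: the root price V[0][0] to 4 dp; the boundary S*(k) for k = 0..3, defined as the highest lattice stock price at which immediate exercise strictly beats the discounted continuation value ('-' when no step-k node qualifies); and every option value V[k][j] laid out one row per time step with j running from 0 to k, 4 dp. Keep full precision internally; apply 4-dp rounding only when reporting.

Δt=0.19375, u=1.19410, d=0.83745, q=0.47977, disc=e^(-rΔt)=0.99151
k=4 terminal: V=max(K-S,0) → 68.7474 43.0710 6.4600 0.0000 0.0000
k=3: j=0 S=71.9951 intr=57.0449 cont=55.9495 V=57.0449[EX]; j=1 S=102.6551 intr=26.3849 cont=25.2895 V=26.3849[EX]; j=2 S=146.3722 intr=0.0000 cont=3.3321 V=3.3321[hold]; j=3 S=208.7067 intr=0.0000 cont=0.0000 V=0.0000[hold]  S*(3)=102.6551
k=2: j=0 S=85.9690 intr=43.0710 cont=41.9756 V=43.0710[EX]; j=1 S=122.5800 intr=6.4600 cont=15.1947 V=15.1947[hold]; j=2 S=174.7823 intr=0.0000 cont=1.7187 V=1.7187[hold]  S*(2)=85.9690
k=1: j=0 S=102.6551 intr=26.3849 cont=29.4446 V=29.4446[hold]; j=1 S=146.3722 intr=0.0000 cont=8.6552 V=8.6552[hold]  S*(1)=-
k=0: j=0 S=122.5800 intr=6.4600 cont=19.3051 V=19.3051[hold]  S*(0)=-

price = 19.3051
boundary = - - 85.9690 102.6551
tree:
19.3051
29.4446 8.6552
43.0710 15.1947 1.7187
57.0449 26.3849 3.3321 0.0000
68.7474 43.0710 6.4600 0.0000 0.0000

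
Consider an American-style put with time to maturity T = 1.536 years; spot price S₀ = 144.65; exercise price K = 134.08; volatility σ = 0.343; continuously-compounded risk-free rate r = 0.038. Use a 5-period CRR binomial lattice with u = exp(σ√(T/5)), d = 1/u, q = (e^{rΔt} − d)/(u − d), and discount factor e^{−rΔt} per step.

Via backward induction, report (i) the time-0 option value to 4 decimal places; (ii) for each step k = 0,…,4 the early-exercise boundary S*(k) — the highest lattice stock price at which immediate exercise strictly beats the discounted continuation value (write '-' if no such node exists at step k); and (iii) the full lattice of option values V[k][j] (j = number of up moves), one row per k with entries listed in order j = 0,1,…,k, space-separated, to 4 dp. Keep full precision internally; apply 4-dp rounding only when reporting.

price = 16.3212
boundary = - - - 81.7763 98.8988
tree:
16.3212
24.9916 7.4485
36.9806 12.7819 1.9277
52.3037 21.4977 3.7748 0.0000
66.4618 35.1812 7.3915 0.0000 0.0000
78.1686 52.3037 14.4735 0.0000 0.0000 0.0000

params: Δt=0.30720 u=1.20938 d=0.82687 q=0.48331 e^(-rΔt)=0.98839
t_5 payoffs: 78.1686 52.3037 14.4735 0.0000 0.0000 0.0000
t_4: node(4,0) S=67.6182 payoff=66.4618 vs cont=64.9057 → 66.4618 [stop]  node(4,1) S=98.8988 payoff=35.1812 vs cont=33.6251 → 35.1812 [stop]  node(4,2) S=144.6500 payoff=0.0000 vs cont=7.3915 → 7.3915 [wait]  node(4,3) S=211.5660 payoff=0.0000 vs cont=0.0000 → 0.0000 [wait]  node(4,4) S=309.4377 payoff=0.0000 vs cont=0.0000 → 0.0000 [wait]  ⇒ S*(4)=98.8988
t_3: node(3,0) S=81.7763 payoff=52.3037 vs cont=50.7476 → 52.3037 [stop]  node(3,1) S=119.6065 payoff=14.4735 vs cont=21.4977 → 21.4977 [wait]  node(3,2) S=174.9372 payoff=0.0000 vs cont=3.7748 → 3.7748 [wait]  node(3,3) S=255.8642 payoff=0.0000 vs cont=0.0000 → 0.0000 [wait]  ⇒ S*(3)=81.7763
t_2: node(2,0) S=98.8988 payoff=35.1812 vs cont=36.9806 → 36.9806 [wait]  node(2,1) S=144.6500 payoff=0.0000 vs cont=12.7819 → 12.7819 [wait]  node(2,2) S=211.5660 payoff=0.0000 vs cont=1.9277 → 1.9277 [wait]  ⇒ S*(2)=-
t_1: node(1,0) S=119.6065 payoff=14.4735 vs cont=24.9916 → 24.9916 [wait]  node(1,1) S=174.9372 payoff=0.0000 vs cont=7.4485 → 7.4485 [wait]  ⇒ S*(1)=-
t_0: node(0,0) S=144.6500 payoff=0.0000 vs cont=16.3212 → 16.3212 [wait]  ⇒ S*(0)=-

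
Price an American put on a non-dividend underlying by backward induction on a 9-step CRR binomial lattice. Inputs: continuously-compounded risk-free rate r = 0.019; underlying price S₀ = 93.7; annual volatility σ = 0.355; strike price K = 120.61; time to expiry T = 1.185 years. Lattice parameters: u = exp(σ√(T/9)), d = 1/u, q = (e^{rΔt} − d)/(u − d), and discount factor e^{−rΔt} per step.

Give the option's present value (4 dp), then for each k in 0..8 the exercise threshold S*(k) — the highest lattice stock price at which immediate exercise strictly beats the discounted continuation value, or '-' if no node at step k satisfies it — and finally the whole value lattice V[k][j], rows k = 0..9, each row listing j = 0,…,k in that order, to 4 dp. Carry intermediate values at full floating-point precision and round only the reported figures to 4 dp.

Δt=0.13167, u=1.13748, d=0.87914, q=0.47754, disc=e^(-rΔt)=0.99750
k=9 terminal: V=max(K-S,0) → 91.2168 82.5793 71.4036 56.9438 38.2349 14.0282 0.0000 0.0000 0.0000 0.0000
k=8: j=0 S=33.4342 intr=87.1758 cont=86.8745 V=87.1758[EX]; j=1 S=43.2591 intr=77.3509 cont=77.0495 V=77.3509[EX]; j=2 S=55.9713 intr=64.6387 cont=64.3374 V=64.6387[EX]; j=3 S=72.4190 intr=48.1910 cont=47.8897 V=48.1910[EX]; j=4 S=93.7000 intr=26.9100 cont=26.6087 V=26.9100[EX]; j=5 S=121.2347 intr=0.0000 cont=7.3109 V=7.3109[hold]; j=6 S=156.8607 intr=0.0000 cont=0.0000 V=0.0000[hold]; j=7 S=202.9557 intr=0.0000 cont=0.0000 V=0.0000[hold]; j=8 S=262.5963 intr=0.0000 cont=0.0000 V=0.0000[hold]  S*(8)=93.7000
k=7: j=0 S=38.0307 intr=82.5793 cont=82.2780 V=82.5793[EX]; j=1 S=49.2064 intr=71.4036 cont=71.1023 V=71.4036[EX]; j=2 S=63.6662 intr=56.9438 cont=56.6425 V=56.9438[EX]; j=3 S=82.3751 intr=38.2349 cont=37.9335 V=38.2349[EX]; j=4 S=106.5818 intr=14.0282 cont=17.5069 V=17.5069[hold]; j=5 S=137.9020 intr=0.0000 cont=3.8101 V=3.8101[hold]; j=6 S=178.4258 intr=0.0000 cont=0.0000 V=0.0000[hold]; j=7 S=230.8580 intr=0.0000 cont=0.0000 V=0.0000[hold]  S*(7)=82.3751
k=6: j=0 S=43.2591 intr=77.3509 cont=77.0495 V=77.3509[EX]; j=1 S=55.9713 intr=64.6387 cont=64.3374 V=64.6387[EX]; j=2 S=72.4190 intr=48.1910 cont=47.8897 V=48.1910[EX]; j=3 S=93.7000 intr=26.9100 cont=28.2657 V=28.2657[hold]; j=4 S=121.2347 intr=0.0000 cont=10.9388 V=10.9388[hold]; j=5 S=156.8607 intr=0.0000 cont=1.9857 V=1.9857[hold]; j=6 S=202.9557 intr=0.0000 cont=0.0000 V=0.0000[hold]  S*(6)=72.4190
k=5: j=0 S=49.2064 intr=71.4036 cont=71.1023 V=71.4036[EX]; j=1 S=63.6662 intr=56.9438 cont=56.6425 V=56.9438[EX]; j=2 S=82.3751 intr=38.2349 cont=38.5793 V=38.5793[hold]; j=3 S=106.5818 intr=14.0282 cont=19.9415 V=19.9415[hold]; j=4 S=137.9020 intr=0.0000 cont=6.6467 V=6.6467[hold]; j=5 S=178.4258 intr=0.0000 cont=1.0349 V=1.0349[hold]  S*(5)=63.6662
k=4: j=0 S=55.9713 intr=64.6387 cont=64.3374 V=64.6387[EX]; j=1 S=72.4190 intr=48.1910 cont=48.0537 V=48.1910[EX]; j=2 S=93.7000 intr=26.9100 cont=29.6049 V=29.6049[hold]; j=3 S=121.2347 intr=0.0000 cont=13.5588 V=13.5588[hold]; j=4 S=156.8607 intr=0.0000 cont=3.9569 V=3.9569[hold]  S*(4)=72.4190
k=3: j=0 S=63.6662 intr=56.9438 cont=56.6425 V=56.9438[EX]; j=1 S=82.3751 intr=38.2349 cont=39.2173 V=39.2173[hold]; j=2 S=106.5818 intr=14.0282 cont=21.8875 V=21.8875[hold]; j=3 S=137.9020 intr=0.0000 cont=8.9511 V=8.9511[hold]  S*(3)=63.6662
k=2: j=0 S=72.4190 intr=48.1910 cont=48.3576 V=48.3576[hold]; j=1 S=93.7000 intr=26.9100 cont=30.8644 V=30.8644[hold]; j=2 S=121.2347 intr=0.0000 cont=15.6707 V=15.6707[hold]  S*(2)=-
k=1: j=0 S=82.3751 intr=38.2349 cont=39.9040 V=39.9040[hold]; j=1 S=106.5818 intr=14.0282 cont=23.5498 V=23.5498[hold]  S*(1)=-
k=0: j=0 S=93.7000 intr=26.9100 cont=32.0141 V=32.0141[hold]  S*(0)=-

price = 32.0141
boundary = - - - 63.6662 72.4190 63.6662 72.4190 82.3751 93.7000
tree:
32.0141
39.9040 23.5498
48.3576 30.8644 15.6707
56.9438 39.2173 21.8875 8.9511
64.6387 48.1910 29.6049 13.5588 3.9569
71.4036 56.9438 38.5793 19.9415 6.6467 1.0349
77.3509 64.6387 48.1910 28.2657 10.9388 1.9857 0.0000
82.5793 71.4036 56.9438 38.2349 17.5069 3.8101 0.0000 0.0000
87.1758 77.3509 64.6387 48.1910 26.9100 7.3109 0.0000 0.0000 0.0000
91.2168 82.5793 71.4036 56.9438 38.2349 14.0282 0.0000 0.0000 0.0000 0.0000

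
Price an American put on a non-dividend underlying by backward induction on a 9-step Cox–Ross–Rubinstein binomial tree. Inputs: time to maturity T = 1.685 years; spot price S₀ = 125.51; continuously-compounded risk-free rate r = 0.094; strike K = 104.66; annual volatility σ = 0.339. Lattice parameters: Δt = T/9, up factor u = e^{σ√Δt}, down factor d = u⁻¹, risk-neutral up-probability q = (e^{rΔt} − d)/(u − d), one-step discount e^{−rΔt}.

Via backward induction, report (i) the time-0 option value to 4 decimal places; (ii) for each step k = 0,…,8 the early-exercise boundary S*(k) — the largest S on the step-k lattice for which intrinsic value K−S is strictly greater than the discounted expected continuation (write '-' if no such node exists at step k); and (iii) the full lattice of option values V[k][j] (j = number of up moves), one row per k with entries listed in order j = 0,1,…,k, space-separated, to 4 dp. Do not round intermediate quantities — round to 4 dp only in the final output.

Δt=0.18722  u=1.15799  d=0.86357  q=0.52370  discount=0.98256
step 9 (expiry): payoffs max(K−S,0) = 71.1366 59.7074 44.3817 23.8308 0.0000 0.0000 0.0000 0.0000 0.0000 0.0000
step 8: (k=8,j=0): S=38.8196, (K−S)⁺=65.8404, hold=64.0146 ⇒ V=65.8404 exercise | (k=8,j=1): S=52.0544, (K−S)⁺=52.6056, hold=50.7798 ⇒ V=52.6056 exercise | (k=8,j=2): S=69.8015, (K−S)⁺=34.8585, hold=33.0327 ⇒ V=34.8585 exercise | (k=8,j=3): S=93.5991, (K−S)⁺=11.0609, hold=11.1526 ⇒ V=11.1526 continue | (k=8,j=4): S=125.5100, (K−S)⁺=0.0000, hold=0.0000 ⇒ V=0.0000 continue | (k=8,j=5): S=168.3004, (K−S)⁺=0.0000, hold=0.0000 ⇒ V=0.0000 continue | (k=8,j=6): S=225.6794, (K−S)⁺=0.0000, hold=0.0000 ⇒ V=0.0000 continue | (k=8,j=7): S=302.6208, (K−S)⁺=0.0000, hold=0.0000 ⇒ V=0.0000 continue | (k=8,j=8): S=405.7940, (K−S)⁺=0.0000, hold=0.0000 ⇒ V=0.0000 continue  boundary S*=69.8015
step 7: (k=7,j=0): S=44.9526, (K−S)⁺=59.7074, hold=57.8817 ⇒ V=59.7074 exercise | (k=7,j=1): S=60.2783, (K−S)⁺=44.3817, hold=42.5559 ⇒ V=44.3817 exercise | (k=7,j=2): S=80.8292, (K−S)⁺=23.8308, hold=22.0522 ⇒ V=23.8308 exercise | (k=7,j=3): S=108.3864, (K−S)⁺=0.0000, hold=5.2193 ⇒ V=5.2193 continue | (k=7,j=4): S=145.3389, (K−S)⁺=0.0000, hold=0.0000 ⇒ V=0.0000 continue | (k=7,j=5): S=194.8896, (K−S)⁺=0.0000, hold=0.0000 ⇒ V=0.0000 continue | (k=7,j=6): S=261.3337, (K−S)⁺=0.0000, hold=0.0000 ⇒ V=0.0000 continue | (k=7,j=7): S=350.4308, (K−S)⁺=0.0000, hold=0.0000 ⇒ V=0.0000 continue  boundary S*=80.8292
step 6: (k=6,j=0): S=52.0544, (K−S)⁺=52.6056, hold=50.7798 ⇒ V=52.6056 exercise | (k=6,j=1): S=69.8015, (K−S)⁺=34.8585, hold=33.0327 ⇒ V=34.8585 exercise | (k=6,j=2): S=93.5991, (K−S)⁺=11.0609, hold=13.8383 ⇒ V=13.8383 continue | (k=6,j=3): S=125.5100, (K−S)⁺=0.0000, hold=2.4426 ⇒ V=2.4426 continue | (k=6,j=4): S=168.3004, (K−S)⁺=0.0000, hold=0.0000 ⇒ V=0.0000 continue | (k=6,j=5): S=225.6794, (K−S)⁺=0.0000, hold=0.0000 ⇒ V=0.0000 continue | (k=6,j=6): S=302.6208, (K−S)⁺=0.0000, hold=0.0000 ⇒ V=0.0000 continue  boundary S*=69.8015
step 5: (k=5,j=0): S=60.2783, (K−S)⁺=44.3817, hold=42.5559 ⇒ V=44.3817 exercise | (k=5,j=1): S=80.8292, (K−S)⁺=23.8308, hold=23.4342 ⇒ V=23.8308 exercise | (k=5,j=2): S=108.3864, (K−S)⁺=0.0000, hold=7.7331 ⇒ V=7.7331 continue | (k=5,j=3): S=145.3389, (K−S)⁺=0.0000, hold=1.1431 ⇒ V=1.1431 continue | (k=5,j=4): S=194.8896, (K−S)⁺=0.0000, hold=0.0000 ⇒ V=0.0000 continue | (k=5,j=5): S=261.3337, (K−S)⁺=0.0000, hold=0.0000 ⇒ V=0.0000 continue  boundary S*=80.8292
step 4: (k=4,j=0): S=69.8015, (K−S)⁺=34.8585, hold=33.0327 ⇒ V=34.8585 exercise | (k=4,j=1): S=93.5991, (K−S)⁺=11.0609, hold=15.1318 ⇒ V=15.1318 continue | (k=4,j=2): S=125.5100, (K−S)⁺=0.0000, hold=4.2072 ⇒ V=4.2072 continue | (k=4,j=3): S=168.3004, (K−S)⁺=0.0000, hold=0.5350 ⇒ V=0.5350 continue | (k=4,j=4): S=225.6794, (K−S)⁺=0.0000, hold=0.0000 ⇒ V=0.0000 continue  boundary S*=69.8015
step 3: (k=3,j=0): S=80.8292, (K−S)⁺=23.8308, hold=24.0998 ⇒ V=24.0998 continue | (k=3,j=1): S=108.3864, (K−S)⁺=0.0000, hold=9.2464 ⇒ V=9.2464 continue | (k=3,j=2): S=145.3389, (K−S)⁺=0.0000, hold=2.2442 ⇒ V=2.2442 continue | (k=3,j=3): S=194.8896, (K−S)⁺=0.0000, hold=0.2504 ⇒ V=0.2504 continue  boundary S*=-
step 2: (k=2,j=0): S=93.5991, (K−S)⁺=11.0609, hold=16.0364 ⇒ V=16.0364 continue | (k=2,j=1): S=125.5100, (K−S)⁺=0.0000, hold=5.4821 ⇒ V=5.4821 continue | (k=2,j=2): S=168.3004, (K−S)⁺=0.0000, hold=1.1791 ⇒ V=1.1791 continue  boundary S*=-
step 1: (k=1,j=0): S=108.3864, (K−S)⁺=0.0000, hold=10.3258 ⇒ V=10.3258 continue | (k=1,j=1): S=145.3389, (K−S)⁺=0.0000, hold=3.1723 ⇒ V=3.1723 continue  boundary S*=-
step 0: (k=0,j=0): S=125.5100, (K−S)⁺=0.0000, hold=6.4647 ⇒ V=6.4647 continue  boundary S*=-

price = 6.4647
boundary = - - - - 69.8015 80.8292 69.8015 80.8292 69.8015
tree:
6.4647
10.3258 3.1723
16.0364 5.4821 1.1791
24.0998 9.2464 2.2442 0.2504
34.8585 15.1318 4.2072 0.5350 0.0000
44.3817 23.8308 7.7331 1.1431 0.0000 0.0000
52.6056 34.8585 13.8383 2.4426 0.0000 0.0000 0.0000
59.7074 44.3817 23.8308 5.2193 0.0000 0.0000 0.0000 0.0000
65.8404 52.6056 34.8585 11.1526 0.0000 0.0000 0.0000 0.0000 0.0000
71.1366 59.7074 44.3817 23.8308 0.0000 0.0000 0.0000 0.0000 0.0000 0.0000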